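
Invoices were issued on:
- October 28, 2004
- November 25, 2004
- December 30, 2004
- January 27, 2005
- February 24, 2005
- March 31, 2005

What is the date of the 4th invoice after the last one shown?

Every date is a Thursday; gaps 28, 35, 28, 28, 35 days.
Each is the last Thursday of its month (at least one falls on the 29th or later, ruling out '4th Thursday').
April 2005 ends with Thursday April 28, 2005.
Last Thursday of May 2005: May 26, 2005.
June 2005 ends with Thursday June 30, 2005.
Last Thursday of July 2005: July 28, 2005.

July 28, 2005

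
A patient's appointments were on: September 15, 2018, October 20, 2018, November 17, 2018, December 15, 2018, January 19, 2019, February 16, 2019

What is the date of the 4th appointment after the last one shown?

June 15, 2019

These are Saturdays at 28- or 35-day spacing (35, 28, 28, 35, 28).
The pattern: 3rd Saturday of the month.
3rd Saturday of March 2019: March 16, 2019.
3rd Saturday of April 2019: April 20, 2019.
May 2019 — 3rd Saturday is May 18, 2019.
June 2019 — 3rd Saturday is June 15, 2019.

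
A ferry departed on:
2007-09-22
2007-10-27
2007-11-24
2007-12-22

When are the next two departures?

2008-01-26, 2008-02-23

Gaps: 35, 28, 28 days — a mix of 28 and 35. Every date is a Saturday.
Each is the 4th Saturday of its month.
4th Saturday of January 2008: 2008-01-26.
4th Saturday of February 2008: 2008-02-23.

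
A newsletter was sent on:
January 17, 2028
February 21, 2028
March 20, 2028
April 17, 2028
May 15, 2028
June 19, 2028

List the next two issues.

Gaps: 35, 28, 28, 28, 35 days — a mix of 28 and 35. Every date is a Monday.
Each is the 3rd Monday of its month.
July 2028 — 3rd Monday is July 17, 2028.
3rd Monday of August 2028: August 21, 2028.

July 17, 2028; August 21, 2028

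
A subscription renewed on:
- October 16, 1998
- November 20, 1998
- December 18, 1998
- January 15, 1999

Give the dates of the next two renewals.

February 19, 1999; March 19, 1999

All dates are Fridays, 35, 28, 28 days apart.
Specifically, the 3rd Friday of each month.
February 1999 — 3rd Friday is February 19, 1999.
March 1999 — 3rd Friday is March 19, 1999.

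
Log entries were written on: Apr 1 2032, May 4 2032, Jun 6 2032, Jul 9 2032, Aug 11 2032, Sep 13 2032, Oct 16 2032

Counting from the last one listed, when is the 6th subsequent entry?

The spacing is 33, 33, 33, 33, 33, 33 days — always 33 days.
Oct 16 2032 + 33 days = Nov 18 2032.
Nov 18 2032 + 33 days = Dec 21 2032.
Dec 21 2032 + 33 days = Jan 23 2033.
Jan 23 2033 + 33 days = Feb 25 2033.
Feb 25 2033 + 33 days = Mar 30 2033.
Mar 30 2033 + 33 days = May 2 2033.

May 2 2033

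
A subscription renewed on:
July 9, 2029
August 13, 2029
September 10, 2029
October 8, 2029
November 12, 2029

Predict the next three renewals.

December 10, 2029; January 14, 2030; February 11, 2030

Gaps: 35, 28, 28, 35 days — a mix of 28 and 35. Every date is a Monday.
Each is the 2nd Monday of its month.
December 2029 — 2nd Monday is December 10, 2029.
2nd Monday of January 2030: January 14, 2030.
2nd Monday of February 2030: February 11, 2030.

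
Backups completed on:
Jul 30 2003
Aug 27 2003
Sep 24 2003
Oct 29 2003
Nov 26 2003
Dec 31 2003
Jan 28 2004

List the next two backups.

Feb 25 2004, Mar 31 2004

These are Wednesdays with 28, 28, 35, 28, 35, 28-day gaps.
Each is the final Wednesday of its month — Jul 30 2003 is past the 28th, so '4th Wednesday' doesn't fit.
Last Wednesday of February 2004: Feb 25 2004.
March 2004 ends with Wednesday Mar 31 2004.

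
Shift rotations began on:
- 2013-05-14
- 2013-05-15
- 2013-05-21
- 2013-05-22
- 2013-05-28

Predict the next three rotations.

2013-05-29, 2013-06-04, 2013-06-05

Gaps: 1, 6, 1, 6 days — not constant, but cyclic with period 2.
The events fall on every Tuesday and Wednesday.
Next Wednesday: 2013-05-29.
Next Tuesday: 2013-06-04.
The following Wednesday is 2013-06-05.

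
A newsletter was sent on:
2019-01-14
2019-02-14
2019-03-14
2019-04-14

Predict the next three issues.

Gaps: 31, 28, 31 days — not constant. Every event is on the 14th of the month.
Pattern: the 14th of each month.
Next: May 2019 → 2019-05-14.
Next: June 2019 → 2019-06-14.
July 2019: 2019-07-14.

2019-05-14, 2019-06-14, 2019-07-14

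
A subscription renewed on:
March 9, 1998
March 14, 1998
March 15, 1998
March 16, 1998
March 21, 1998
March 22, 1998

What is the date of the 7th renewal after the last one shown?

April 6, 1998

Gaps: 5, 1, 1, 5, 1 days — not constant, but cyclic with period 3.
The events fall on every Monday, Saturday and Sunday.
The following Monday is March 23, 1998.
The following Saturday is March 28, 1998.
Next Sunday: March 29, 1998.
Next Monday: March 30, 1998.
Next Saturday: April 4, 1998.
Next Sunday: April 5, 1998.
The following Monday is April 6, 1998.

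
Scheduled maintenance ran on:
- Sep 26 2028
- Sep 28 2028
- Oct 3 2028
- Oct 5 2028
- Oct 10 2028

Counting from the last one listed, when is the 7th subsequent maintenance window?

Every event lands on a Tuesday or Thursday (gaps cycle 2, 5, 2, 5).
So the schedule is: every Tuesday and Thursday.
The following Thursday is Oct 12 2028.
Next Tuesday: Oct 17 2028.
The following Thursday is Oct 19 2028.
Next Tuesday: Oct 24 2028.
Next Thursday: Oct 26 2028.
The following Tuesday is Oct 31 2028.
The following Thursday is Nov 2 2028.

Nov 2 2028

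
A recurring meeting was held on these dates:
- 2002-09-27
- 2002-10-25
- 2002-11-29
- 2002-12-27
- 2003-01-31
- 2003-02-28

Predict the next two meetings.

2003-03-28, 2003-04-25

All Fridays; the gaps (28, 35, 28, 35, 28) vary with month length.
This is the last Friday of each month.
March 2003 ends with Friday 2003-03-28.
April 2003 ends with Friday 2003-04-25.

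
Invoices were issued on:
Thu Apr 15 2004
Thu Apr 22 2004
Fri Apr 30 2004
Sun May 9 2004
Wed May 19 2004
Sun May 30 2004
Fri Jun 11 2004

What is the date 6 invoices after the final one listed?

Sun Sep 12 2004

Gaps: 7, 8, 9, 10, 11, 12 days — each gap is 1 larger than the previous one.
Next gap: 13 days. Fri Jun 11 2004 + 13 days = Thu Jun 24 2004.
Next gap: 14 days. Thu Jun 24 2004 + 14 days = Thu Jul 8 2004.
Next gap: 15 days. Thu Jul 8 2004 + 15 days = Fri Jul 23 2004.
Next gap: 16 days. Fri Jul 23 2004 + 16 days = Sun Aug 8 2004.
Next gap: 17 days. Sun Aug 8 2004 + 17 days = Wed Aug 25 2004.
Next gap: 18 days. Wed Aug 25 2004 + 18 days = Sun Sep 12 2004.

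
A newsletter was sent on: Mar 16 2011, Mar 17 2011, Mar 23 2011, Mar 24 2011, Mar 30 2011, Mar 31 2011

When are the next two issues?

Gaps: 1, 6, 1, 6, 1 days — not constant, but cyclic with period 2.
The events fall on every Wednesday and Thursday.
Next Wednesday: Apr 6 2011.
The following Thursday is Apr 7 2011.

Apr 6 2011, Apr 7 2011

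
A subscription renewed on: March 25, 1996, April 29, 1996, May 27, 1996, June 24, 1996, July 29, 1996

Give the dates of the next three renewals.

August 26, 1996; September 30, 1996; October 28, 1996

These are Mondays with 35, 28, 28, 35-day gaps.
Each is the final Monday of its month — April 29, 1996 is past the 28th, so '4th Monday' doesn't fit.
August 1996 ends with Monday August 26, 1996.
Last Monday of September 1996: September 30, 1996.
Last Monday of October 1996: October 28, 1996.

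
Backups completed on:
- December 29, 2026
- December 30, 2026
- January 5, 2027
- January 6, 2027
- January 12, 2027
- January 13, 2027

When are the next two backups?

Gaps: 1, 6, 1, 6, 1 days — not constant, but cyclic with period 2.
The events fall on every Tuesday and Wednesday.
Next Tuesday: January 19, 2027.
The following Wednesday is January 20, 2027.

January 19, 2027; January 20, 2027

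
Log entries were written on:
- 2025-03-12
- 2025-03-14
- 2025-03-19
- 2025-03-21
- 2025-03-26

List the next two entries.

2025-03-28, 2025-04-02

Every event lands on a Wednesday or Friday (gaps cycle 2, 5, 2, 5).
So the schedule is: every Wednesday and Friday.
The following Friday is 2025-03-28.
The following Wednesday is 2025-04-02.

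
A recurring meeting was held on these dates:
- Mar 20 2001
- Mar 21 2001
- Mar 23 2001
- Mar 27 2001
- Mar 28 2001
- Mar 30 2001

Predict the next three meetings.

Apr 3 2001, Apr 4 2001, Apr 6 2001

Gaps: 1, 2, 4, 1, 2 days — not constant, but cyclic with period 3.
The events fall on every Tuesday, Wednesday and Friday.
The following Tuesday is Apr 3 2001.
The following Wednesday is Apr 4 2001.
Next Friday: Apr 6 2001.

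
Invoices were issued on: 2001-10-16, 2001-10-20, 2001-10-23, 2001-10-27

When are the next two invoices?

2001-10-30, 2001-11-03

Every event lands on a Tuesday or Saturday (gaps cycle 4, 3, 4).
So the schedule is: every Tuesday and Saturday.
The following Tuesday is 2001-10-30.
Next Saturday: 2001-11-03.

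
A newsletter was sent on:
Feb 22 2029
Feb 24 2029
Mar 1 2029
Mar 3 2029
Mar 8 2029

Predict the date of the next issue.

Every event lands on a Thursday or Saturday (gaps cycle 2, 5, 2, 5).
So the schedule is: every Thursday and Saturday.
Next Saturday: Mar 10 2029.

Mar 10 2029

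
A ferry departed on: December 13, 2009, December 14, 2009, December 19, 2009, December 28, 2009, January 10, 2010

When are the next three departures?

January 27, 2010; February 17, 2010; March 14, 2010

Intervals are 1, 5, 9, 13 days — an arithmetic progression with common difference 4.
Next gap: 17 days. January 10, 2010 + 17 days = January 27, 2010.
Next gap: 21 days. January 27, 2010 + 21 days = February 17, 2010.
Next gap: 25 days. February 17, 2010 + 25 days = March 14, 2010.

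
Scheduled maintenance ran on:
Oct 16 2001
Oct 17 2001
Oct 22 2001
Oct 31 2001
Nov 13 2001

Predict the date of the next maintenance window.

Nov 30 2001

Intervals are 1, 5, 9, 13 days — an arithmetic progression with common difference 4.
Next gap: 17 days. Nov 13 2001 + 17 days = Nov 30 2001.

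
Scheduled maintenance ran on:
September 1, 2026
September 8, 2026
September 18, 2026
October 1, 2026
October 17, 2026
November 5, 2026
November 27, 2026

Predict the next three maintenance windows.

December 22, 2026; January 19, 2027; February 19, 2027

Gaps: 7, 10, 13, 16, 19, 22 days — each gap is 3 larger than the previous one.
Next gap: 25 days. November 27, 2026 + 25 days = December 22, 2026.
Next gap: 28 days. December 22, 2026 + 28 days = January 19, 2027.
Next gap: 31 days. January 19, 2027 + 31 days = February 19, 2027.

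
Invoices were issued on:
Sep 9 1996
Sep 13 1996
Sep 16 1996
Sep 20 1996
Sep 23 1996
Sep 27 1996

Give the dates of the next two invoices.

Gaps: 4, 3, 4, 3, 4 days — not constant, but cyclic with period 2.
The events fall on every Monday and Friday.
The following Monday is Sep 30 1996.
Next Friday: Oct 4 1996.

Sep 30 1996, Oct 4 1996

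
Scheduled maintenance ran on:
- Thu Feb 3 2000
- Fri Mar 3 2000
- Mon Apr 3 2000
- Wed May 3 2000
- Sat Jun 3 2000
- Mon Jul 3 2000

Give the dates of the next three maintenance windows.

Thu Aug 3 2000, Sun Sep 3 2000, Tue Oct 3 2000

Gaps: 29, 31, 30, 31, 30 days — not constant. Every event is on the 3rd of the month.
Pattern: the 3rd of each month.
Next: August 2000 → Thu Aug 3 2000.
Next: September 2000 → Sun Sep 3 2000.
Next: October 2000 → Tue Oct 3 2000.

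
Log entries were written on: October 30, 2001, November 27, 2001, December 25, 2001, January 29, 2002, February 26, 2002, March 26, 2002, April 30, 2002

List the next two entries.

May 28, 2002; June 25, 2002

Every date is a Tuesday; gaps 28, 28, 35, 28, 28, 35 days.
Each is the last Tuesday of its month (at least one falls on the 29th or later, ruling out '4th Tuesday').
May 2002 ends with Tuesday May 28, 2002.
Last Tuesday of June 2002: June 25, 2002.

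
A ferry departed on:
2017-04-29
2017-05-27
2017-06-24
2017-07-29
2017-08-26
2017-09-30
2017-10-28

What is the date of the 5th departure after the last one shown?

Every date is a Saturday; gaps 28, 28, 35, 28, 35, 28 days.
Each is the last Saturday of its month (at least one falls on the 29th or later, ruling out '4th Saturday').
Last Saturday of November 2017: 2017-11-25.
Last Saturday of December 2017: 2017-12-30.
January 2018 ends with Saturday 2018-01-27.
Last Saturday of February 2018: 2018-02-24.
March 2018 ends with Saturday 2018-03-31.

2018-03-31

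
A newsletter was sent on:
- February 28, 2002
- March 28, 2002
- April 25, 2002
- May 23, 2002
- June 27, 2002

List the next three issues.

All dates are Thursdays, 28, 28, 28, 35 days apart.
Specifically, the 4th Thursday of each month.
4th Thursday of July 2002: July 25, 2002.
4th Thursday of August 2002: August 22, 2002.
4th Thursday of September 2002: September 26, 2002.

July 25, 2002; August 22, 2002; September 26, 2002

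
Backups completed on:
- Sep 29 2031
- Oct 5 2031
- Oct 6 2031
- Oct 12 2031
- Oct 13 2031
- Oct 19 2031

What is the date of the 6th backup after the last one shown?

Nov 9 2031

Gaps: 6, 1, 6, 1, 6 days — not constant, but cyclic with period 2.
The events fall on every Monday and Sunday.
Next Monday: Oct 20 2031.
The following Sunday is Oct 26 2031.
The following Monday is Oct 27 2031.
The following Sunday is Nov 2 2031.
The following Monday is Nov 3 2031.
The following Sunday is Nov 9 2031.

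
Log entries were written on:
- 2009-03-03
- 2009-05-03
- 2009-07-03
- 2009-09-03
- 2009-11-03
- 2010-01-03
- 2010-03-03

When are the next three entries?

2010-05-03, 2010-07-03, 2010-09-03

Gaps: 61, 61, 62, 61, 61, 59 days — not constant. Every event is on the 3rd of the month.
Pattern: the 3rd of every 2 months.
May 2010: 2010-05-03.
Next: July 2010 → 2010-07-03.
September 2010: 2010-09-03.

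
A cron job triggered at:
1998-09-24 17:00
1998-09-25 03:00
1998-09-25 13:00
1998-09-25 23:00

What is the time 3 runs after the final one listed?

The interval is a steady 10 hours (10, 10, 10).
1998-09-25 23:00 + 10 h = 1998-09-26 09:00.
1998-09-26 09:00 + 10 h = 1998-09-26 19:00.
1998-09-26 19:00 + 10 h = 1998-09-27 05:00.

1998-09-27 05:00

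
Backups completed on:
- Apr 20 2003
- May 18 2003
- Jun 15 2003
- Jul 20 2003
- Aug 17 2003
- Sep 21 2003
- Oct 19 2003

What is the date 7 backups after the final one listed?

These are Sundays at 28- or 35-day spacing (28, 28, 35, 28, 35, 28).
The pattern: 3rd Sunday of the month.
November 2003 — 3rd Sunday is Nov 16 2003.
December 2003 — 3rd Sunday is Dec 21 2003.
3rd Sunday of January 2004: Jan 18 2004.
3rd Sunday of February 2004: Feb 15 2004.
3rd Sunday of March 2004: Mar 21 2004.
April 2004 — 3rd Sunday is Apr 18 2004.
3rd Sunday of May 2004: May 16 2004.

May 16 2004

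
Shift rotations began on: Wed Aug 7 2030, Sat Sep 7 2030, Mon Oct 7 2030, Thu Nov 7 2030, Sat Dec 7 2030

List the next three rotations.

Each date is the 7th; the gaps (31, 30, 31, 30) track the month lengths.
The rule is the 7th of each month.
Next: January 2031 → Tue Jan 7 2031.
Next: February 2031 → Fri Feb 7 2031.
Next: March 2031 → Fri Mar 7 2031.

Tue Jan 7 2031, Fri Feb 7 2031, Fri Mar 7 2031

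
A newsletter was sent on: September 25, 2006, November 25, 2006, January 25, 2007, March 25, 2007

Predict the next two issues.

Each date is the 25th; the gaps (61, 61, 59) track the month lengths.
The rule is the 25th of every 2 months.
Next: May 2007 → May 25, 2007.
Next: July 2007 → July 25, 2007.

May 25, 2007; July 25, 2007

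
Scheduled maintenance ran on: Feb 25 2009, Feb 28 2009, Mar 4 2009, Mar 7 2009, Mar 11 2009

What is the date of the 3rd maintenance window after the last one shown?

Every event lands on a Wednesday or Saturday (gaps cycle 3, 4, 3, 4).
So the schedule is: every Wednesday and Saturday.
Next Saturday: Mar 14 2009.
Next Wednesday: Mar 18 2009.
Next Saturday: Mar 21 2009.

Mar 21 2009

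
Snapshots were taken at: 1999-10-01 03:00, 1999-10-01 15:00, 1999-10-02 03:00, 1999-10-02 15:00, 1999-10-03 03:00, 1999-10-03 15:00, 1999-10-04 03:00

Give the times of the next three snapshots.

1999-10-04 15:00, 1999-10-05 03:00, 1999-10-05 15:00

Gaps: 12, 12, 12, 12, 12, 12 hours — each event is 12 hours after the previous one.
1999-10-04 03:00 + 12 h = 1999-10-04 15:00.
1999-10-04 15:00 + 12 h = 1999-10-05 03:00.
1999-10-05 03:00 + 12 h = 1999-10-05 15:00.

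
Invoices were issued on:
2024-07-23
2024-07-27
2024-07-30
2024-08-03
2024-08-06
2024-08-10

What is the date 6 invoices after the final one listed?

2024-08-31

Every event lands on a Tuesday or Saturday (gaps cycle 4, 3, 4, 3, 4).
So the schedule is: every Tuesday and Saturday.
Next Tuesday: 2024-08-13.
Next Saturday: 2024-08-17.
The following Tuesday is 2024-08-20.
Next Saturday: 2024-08-24.
Next Tuesday: 2024-08-27.
The following Saturday is 2024-08-31.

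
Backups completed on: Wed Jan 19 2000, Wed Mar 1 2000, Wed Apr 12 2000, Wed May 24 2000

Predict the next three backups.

The spacing is 42, 42, 42 days — always 42 days.
Wed May 24 2000 + 42 days = Wed Jul 5 2000.
Wed Jul 5 2000 + 42 days = Wed Aug 16 2000.
Wed Aug 16 2000 + 42 days = Wed Sep 27 2000.

Wed Jul 5 2000, Wed Aug 16 2000, Wed Sep 27 2000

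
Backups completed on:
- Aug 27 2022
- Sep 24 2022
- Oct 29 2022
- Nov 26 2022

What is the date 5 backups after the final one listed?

All Saturdays; the gaps (28, 35, 28) vary with month length.
This is the last Saturday of each month.
December 2022 ends with Saturday Dec 31 2022.
January 2023 ends with Saturday Jan 28 2023.
Last Saturday of February 2023: Feb 25 2023.
Last Saturday of March 2023: Mar 25 2023.
April 2023 ends with Saturday Apr 29 2023.

Apr 29 2023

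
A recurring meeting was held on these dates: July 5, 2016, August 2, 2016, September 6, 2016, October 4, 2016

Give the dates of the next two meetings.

November 1, 2016; December 6, 2016

These are Tuesdays at 28- or 35-day spacing (28, 35, 28).
The pattern: 1st Tuesday of the month.
November 2016 — 1st Tuesday is November 1, 2016.
December 2016 — 1st Tuesday is December 6, 2016.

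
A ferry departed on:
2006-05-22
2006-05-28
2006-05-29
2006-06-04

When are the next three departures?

2006-06-05, 2006-06-11, 2006-06-12

The gap pattern 6, 1, 6 repeats every 2 events.
These are the Mondays and Sundays of each week.
Next Monday: 2006-06-05.
Next Sunday: 2006-06-11.
The following Monday is 2006-06-12.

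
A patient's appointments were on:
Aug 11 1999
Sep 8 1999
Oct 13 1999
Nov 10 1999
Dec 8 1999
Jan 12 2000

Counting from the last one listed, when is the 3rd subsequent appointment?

Apr 12 2000

All dates are Wednesdays, 28, 35, 28, 28, 35 days apart.
Specifically, the 2nd Wednesday of each month.
February 2000 — 2nd Wednesday is Feb 9 2000.
2nd Wednesday of March 2000: Mar 8 2000.
2nd Wednesday of April 2000: Apr 12 2000.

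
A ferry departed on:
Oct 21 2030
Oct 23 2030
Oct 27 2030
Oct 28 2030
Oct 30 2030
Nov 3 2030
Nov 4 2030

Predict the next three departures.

Gaps: 2, 4, 1, 2, 4, 1 days — not constant, but cyclic with period 3.
The events fall on every Monday, Wednesday and Sunday.
The following Wednesday is Nov 6 2030.
The following Sunday is Nov 10 2030.
The following Monday is Nov 11 2030.

Nov 6 2030, Nov 10 2030, Nov 11 2030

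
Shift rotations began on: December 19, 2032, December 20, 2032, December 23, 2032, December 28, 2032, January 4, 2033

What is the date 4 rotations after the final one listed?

February 21, 2033

The spacing grows by 2 each time: 1, 3, 5, 7 days.
Next gap: 9 days. January 4, 2033 + 9 days = January 13, 2033.
Next gap: 11 days. January 13, 2033 + 11 days = January 24, 2033.
Next gap: 13 days. January 24, 2033 + 13 days = February 6, 2033.
Next gap: 15 days. February 6, 2033 + 15 days = February 21, 2033.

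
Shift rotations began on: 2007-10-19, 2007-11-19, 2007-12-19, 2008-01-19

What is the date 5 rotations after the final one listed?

2008-06-19

The day-of-month is always 19 (31, 30, 31 days between events).
So this recurs on the 19th of each month.
Next: February 2008 → 2008-02-19.
March 2008: 2008-03-19.
April 2008: 2008-04-19.
May 2008: 2008-05-19.
June 2008: 2008-06-19.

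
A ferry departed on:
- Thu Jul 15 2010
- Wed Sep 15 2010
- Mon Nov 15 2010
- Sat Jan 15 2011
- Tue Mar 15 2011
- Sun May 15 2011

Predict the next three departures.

The day-of-month is always 15 (62, 61, 61, 59, 61 days between events).
So this recurs on the 15th of every 2 months.
July 2011: Fri Jul 15 2011.
September 2011: Thu Sep 15 2011.
Next: November 2011 → Tue Nov 15 2011.

Fri Jul 15 2011, Thu Sep 15 2011, Tue Nov 15 2011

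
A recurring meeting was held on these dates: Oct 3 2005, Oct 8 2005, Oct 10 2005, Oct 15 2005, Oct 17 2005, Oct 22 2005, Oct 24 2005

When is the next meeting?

Oct 29 2005

Every event lands on a Monday or Saturday (gaps cycle 5, 2, 5, 2, 5, 2).
So the schedule is: every Monday and Saturday.
The following Saturday is Oct 29 2005.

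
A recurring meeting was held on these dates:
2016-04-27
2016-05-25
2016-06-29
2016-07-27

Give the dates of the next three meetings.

2016-08-31, 2016-09-28, 2016-10-26

These are Wednesdays with 28, 35, 28-day gaps.
Each is the final Wednesday of its month — 2016-06-29 is past the 28th, so '4th Wednesday' doesn't fit.
August 2016 ends with Wednesday 2016-08-31.
Last Wednesday of September 2016: 2016-09-28.
Last Wednesday of October 2016: 2016-10-26.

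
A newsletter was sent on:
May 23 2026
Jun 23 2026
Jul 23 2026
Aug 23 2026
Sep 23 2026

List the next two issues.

Each date is the 23rd; the gaps (31, 30, 31, 31) track the month lengths.
The rule is the 23rd of each month.
October 2026: Oct 23 2026.
Next: November 2026 → Nov 23 2026.

Oct 23 2026, Nov 23 2026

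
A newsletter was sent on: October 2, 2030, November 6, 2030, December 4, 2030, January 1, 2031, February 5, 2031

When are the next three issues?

These are Wednesdays at 28- or 35-day spacing (35, 28, 28, 35).
The pattern: 1st Wednesday of the month.
1st Wednesday of March 2031: March 5, 2031.
1st Wednesday of April 2031: April 2, 2031.
May 2031 — 1st Wednesday is May 7, 2031.

March 5, 2031; April 2, 2031; May 7, 2031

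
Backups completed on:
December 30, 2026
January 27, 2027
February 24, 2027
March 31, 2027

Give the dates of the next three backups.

All Wednesdays; the gaps (28, 28, 35) vary with month length.
This is the last Wednesday of each month.
April 2027 ends with Wednesday April 28, 2027.
Last Wednesday of May 2027: May 26, 2027.
June 2027 ends with Wednesday June 30, 2027.

April 28, 2027; May 26, 2027; June 30, 2027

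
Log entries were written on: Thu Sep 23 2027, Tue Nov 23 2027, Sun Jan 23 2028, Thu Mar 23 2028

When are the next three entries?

Tue May 23 2028, Sun Jul 23 2028, Sat Sep 23 2028

Each date is the 23rd; the gaps (61, 61, 60) track the month lengths.
The rule is the 23rd of every 2 months.
Next: May 2028 → Tue May 23 2028.
July 2028: Sun Jul 23 2028.
Next: September 2028 → Sat Sep 23 2028.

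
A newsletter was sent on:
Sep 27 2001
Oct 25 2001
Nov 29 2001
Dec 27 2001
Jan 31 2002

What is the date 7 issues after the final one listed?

These are Thursdays with 28, 35, 28, 35-day gaps.
Each is the final Thursday of its month — Nov 29 2001 is past the 28th, so '4th Thursday' doesn't fit.
Last Thursday of February 2002: Feb 28 2002.
Last Thursday of March 2002: Mar 28 2002.
April 2002 ends with Thursday Apr 25 2002.
Last Thursday of May 2002: May 30 2002.
June 2002 ends with Thursday Jun 27 2002.
Last Thursday of July 2002: Jul 25 2002.
Last Thursday of August 2002: Aug 29 2002.

Aug 29 2002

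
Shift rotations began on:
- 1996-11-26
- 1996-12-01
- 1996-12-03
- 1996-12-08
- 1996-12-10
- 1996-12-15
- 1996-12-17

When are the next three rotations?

1996-12-22, 1996-12-24, 1996-12-29

The gap pattern 5, 2, 5, 2, 5, 2 repeats every 2 events.
These are the Tuesdays and Sundays of each week.
Next Sunday: 1996-12-22.
The following Tuesday is 1996-12-24.
The following Sunday is 1996-12-29.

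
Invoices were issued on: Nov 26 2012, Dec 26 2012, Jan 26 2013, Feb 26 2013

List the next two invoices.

The day-of-month is always 26 (30, 31, 31 days between events).
So this recurs on the 26th of each month.
Next: March 2013 → Mar 26 2013.
April 2013: Apr 26 2013.

Mar 26 2013, Apr 26 2013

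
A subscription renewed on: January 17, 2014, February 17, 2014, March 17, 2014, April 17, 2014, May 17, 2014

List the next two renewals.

June 17, 2014; July 17, 2014

The day-of-month is always 17 (31, 28, 31, 30 days between events).
So this recurs on the 17th of each month.
June 2014: June 17, 2014.
July 2014: July 17, 2014.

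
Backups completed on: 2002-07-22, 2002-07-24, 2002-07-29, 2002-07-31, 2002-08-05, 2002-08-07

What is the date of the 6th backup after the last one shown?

2002-08-28

Gaps: 2, 5, 2, 5, 2 days — not constant, but cyclic with period 2.
The events fall on every Monday and Wednesday.
Next Monday: 2002-08-12.
The following Wednesday is 2002-08-14.
Next Monday: 2002-08-19.
The following Wednesday is 2002-08-21.
The following Monday is 2002-08-26.
The following Wednesday is 2002-08-28.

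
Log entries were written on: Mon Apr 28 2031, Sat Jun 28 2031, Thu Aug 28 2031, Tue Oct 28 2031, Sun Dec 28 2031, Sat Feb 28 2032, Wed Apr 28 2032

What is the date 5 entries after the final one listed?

Each date is the 28th; the gaps (61, 61, 61, 61, 62, 60) track the month lengths.
The rule is the 28th of every 2 months.
June 2032: Mon Jun 28 2032.
August 2032: Sat Aug 28 2032.
Next: October 2032 → Thu Oct 28 2032.
Next: December 2032 → Tue Dec 28 2032.
February 2033: Mon Feb 28 2033.

Mon Feb 28 2033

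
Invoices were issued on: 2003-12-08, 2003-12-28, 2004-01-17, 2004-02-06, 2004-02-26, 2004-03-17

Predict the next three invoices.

Gaps between consecutive events: 20, 20, 20, 20, 20 days — a constant 20-day interval.
2004-03-17 + 20 days = 2004-04-06.
2004-04-06 + 20 days = 2004-04-26.
2004-04-26 + 20 days = 2004-05-16.

2004-04-06, 2004-04-26, 2004-05-16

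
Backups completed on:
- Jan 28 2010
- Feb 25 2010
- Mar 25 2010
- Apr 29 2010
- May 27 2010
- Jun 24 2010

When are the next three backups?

These are Thursdays with 28, 28, 35, 28, 28-day gaps.
Each is the final Thursday of its month — Apr 29 2010 is past the 28th, so '4th Thursday' doesn't fit.
July 2010 ends with Thursday Jul 29 2010.
August 2010 ends with Thursday Aug 26 2010.
Last Thursday of September 2010: Sep 30 2010.

Jul 29 2010, Aug 26 2010, Sep 30 2010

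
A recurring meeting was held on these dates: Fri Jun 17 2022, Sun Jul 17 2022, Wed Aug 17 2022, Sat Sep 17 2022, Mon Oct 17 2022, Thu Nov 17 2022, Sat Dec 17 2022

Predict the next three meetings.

Each date is the 17th; the gaps (30, 31, 31, 30, 31, 30) track the month lengths.
The rule is the 17th of each month.
Next: January 2023 → Tue Jan 17 2023.
Next: February 2023 → Fri Feb 17 2023.
Next: March 2023 → Fri Mar 17 2023.

Tue Jan 17 2023, Fri Feb 17 2023, Fri Mar 17 2023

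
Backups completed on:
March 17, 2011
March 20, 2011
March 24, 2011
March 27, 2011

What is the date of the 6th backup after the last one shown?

April 17, 2011

Every event lands on a Thursday or Sunday (gaps cycle 3, 4, 3).
So the schedule is: every Thursday and Sunday.
Next Thursday: March 31, 2011.
Next Sunday: April 3, 2011.
Next Thursday: April 7, 2011.
The following Sunday is April 10, 2011.
Next Thursday: April 14, 2011.
The following Sunday is April 17, 2011.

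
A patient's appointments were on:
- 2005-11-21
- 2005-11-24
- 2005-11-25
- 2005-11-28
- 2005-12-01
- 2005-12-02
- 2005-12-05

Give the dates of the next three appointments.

2005-12-08, 2005-12-09, 2005-12-12

Gaps: 3, 1, 3, 3, 1, 3 days — not constant, but cyclic with period 3.
The events fall on every Monday, Thursday and Friday.
Next Thursday: 2005-12-08.
The following Friday is 2005-12-09.
Next Monday: 2005-12-12.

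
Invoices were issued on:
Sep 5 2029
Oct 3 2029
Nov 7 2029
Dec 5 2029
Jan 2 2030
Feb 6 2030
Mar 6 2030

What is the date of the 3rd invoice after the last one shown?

Jun 5 2030

Gaps: 28, 35, 28, 28, 35, 28 days — a mix of 28 and 35. Every date is a Wednesday.
Each is the 1st Wednesday of its month.
1st Wednesday of April 2030: Apr 3 2030.
1st Wednesday of May 2030: May 1 2030.
1st Wednesday of June 2030: Jun 5 2030.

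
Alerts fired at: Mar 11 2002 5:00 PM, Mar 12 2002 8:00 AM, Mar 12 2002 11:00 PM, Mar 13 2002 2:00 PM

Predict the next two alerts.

Mar 14 2002 5:00 AM, Mar 14 2002 8:00 PM

Gaps: 15, 15, 15 hours — each event is 15 hours after the previous one.
Mar 13 2002 2:00 PM + 15 h = Mar 14 2002 5:00 AM.
Mar 14 2002 5:00 AM + 15 h = Mar 14 2002 8:00 PM.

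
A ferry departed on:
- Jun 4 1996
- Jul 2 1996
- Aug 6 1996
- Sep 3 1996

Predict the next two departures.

These are Tuesdays at 28- or 35-day spacing (28, 35, 28).
The pattern: 1st Tuesday of the month.
October 1996 — 1st Tuesday is Oct 1 1996.
1st Tuesday of November 1996: Nov 5 1996.

Oct 1 1996, Nov 5 1996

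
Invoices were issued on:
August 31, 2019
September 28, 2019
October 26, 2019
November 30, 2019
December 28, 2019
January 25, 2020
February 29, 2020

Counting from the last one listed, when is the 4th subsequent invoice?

Every date is a Saturday; gaps 28, 28, 35, 28, 28, 35 days.
Each is the last Saturday of its month (at least one falls on the 29th or later, ruling out '4th Saturday').
March 2020 ends with Saturday March 28, 2020.
Last Saturday of April 2020: April 25, 2020.
Last Saturday of May 2020: May 30, 2020.
Last Saturday of June 2020: June 27, 2020.

June 27, 2020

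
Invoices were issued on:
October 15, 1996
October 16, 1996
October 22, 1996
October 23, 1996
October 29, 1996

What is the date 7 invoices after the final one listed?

November 20, 1996

Gaps: 1, 6, 1, 6 days — not constant, but cyclic with period 2.
The events fall on every Tuesday and Wednesday.
Next Wednesday: October 30, 1996.
Next Tuesday: November 5, 1996.
The following Wednesday is November 6, 1996.
The following Tuesday is November 12, 1996.
Next Wednesday: November 13, 1996.
The following Tuesday is November 19, 1996.
The following Wednesday is November 20, 1996.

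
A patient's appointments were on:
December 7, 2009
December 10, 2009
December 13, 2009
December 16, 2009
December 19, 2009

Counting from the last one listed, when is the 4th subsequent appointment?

The spacing is 3, 3, 3, 3 days — always 3 days.
December 19, 2009 + 3 days = December 22, 2009.
December 22, 2009 + 3 days = December 25, 2009.
December 25, 2009 + 3 days = December 28, 2009.
December 28, 2009 + 3 days = December 31, 2009.

December 31, 2009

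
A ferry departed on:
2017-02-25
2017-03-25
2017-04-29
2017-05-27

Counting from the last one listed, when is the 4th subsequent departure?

These are Saturdays with 28, 35, 28-day gaps.
Each is the final Saturday of its month — 2017-04-29 is past the 28th, so '4th Saturday' doesn't fit.
June 2017 ends with Saturday 2017-06-24.
July 2017 ends with Saturday 2017-07-29.
August 2017 ends with Saturday 2017-08-26.
Last Saturday of September 2017: 2017-09-30.

2017-09-30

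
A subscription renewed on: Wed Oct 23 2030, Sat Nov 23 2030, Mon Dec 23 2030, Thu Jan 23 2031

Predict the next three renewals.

Sun Feb 23 2031, Sun Mar 23 2031, Wed Apr 23 2031

Each date is the 23rd; the gaps (31, 30, 31) track the month lengths.
The rule is the 23rd of each month.
Next: February 2031 → Sun Feb 23 2031.
March 2031: Sun Mar 23 2031.
April 2031: Wed Apr 23 2031.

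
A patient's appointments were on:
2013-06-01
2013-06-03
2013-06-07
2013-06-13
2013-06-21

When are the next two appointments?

The spacing grows by 2 each time: 2, 4, 6, 8 days.
Next gap: 10 days. 2013-06-21 + 10 days = 2013-07-01.
Next gap: 12 days. 2013-07-01 + 12 days = 2013-07-13.

2013-07-01, 2013-07-13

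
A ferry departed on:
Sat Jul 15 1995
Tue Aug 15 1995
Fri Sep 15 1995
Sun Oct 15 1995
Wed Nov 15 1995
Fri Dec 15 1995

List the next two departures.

Gaps: 31, 31, 30, 31, 30 days — not constant. Every event is on the 15th of the month.
Pattern: the 15th of each month.
Next: January 1996 → Mon Jan 15 1996.
February 1996: Thu Feb 15 1996.

Mon Jan 15 1996, Thu Feb 15 1996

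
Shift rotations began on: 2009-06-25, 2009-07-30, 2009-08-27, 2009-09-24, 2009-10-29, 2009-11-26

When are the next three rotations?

All Thursdays; the gaps (35, 28, 28, 35, 28) vary with month length.
This is the last Thursday of each month.
December 2009 ends with Thursday 2009-12-31.
January 2010 ends with Thursday 2010-01-28.
Last Thursday of February 2010: 2010-02-25.

2009-12-31, 2010-01-28, 2010-02-25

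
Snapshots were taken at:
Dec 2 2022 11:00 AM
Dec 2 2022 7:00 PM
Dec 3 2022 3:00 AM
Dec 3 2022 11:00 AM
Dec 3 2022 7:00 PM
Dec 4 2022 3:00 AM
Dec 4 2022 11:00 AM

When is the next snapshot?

Dec 4 2022 7:00 PM

Gaps: 8, 8, 8, 8, 8, 8 hours — each event is 8 hours after the previous one.
Dec 4 2022 11:00 AM + 8 h = Dec 4 2022 7:00 PM.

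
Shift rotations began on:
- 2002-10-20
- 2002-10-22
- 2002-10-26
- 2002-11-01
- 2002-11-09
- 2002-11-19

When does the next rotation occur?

2002-12-01

Gaps: 2, 4, 6, 8, 10 days — each gap is 2 larger than the previous one.
Next gap: 12 days. 2002-11-19 + 12 days = 2002-12-01.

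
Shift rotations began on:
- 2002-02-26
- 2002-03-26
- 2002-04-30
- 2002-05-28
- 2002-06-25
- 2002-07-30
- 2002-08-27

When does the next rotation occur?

These are Tuesdays with 28, 35, 28, 28, 35, 28-day gaps.
Each is the final Tuesday of its month — 2002-04-30 is past the 28th, so '4th Tuesday' doesn't fit.
Last Tuesday of September 2002: 2002-09-24.

2002-09-24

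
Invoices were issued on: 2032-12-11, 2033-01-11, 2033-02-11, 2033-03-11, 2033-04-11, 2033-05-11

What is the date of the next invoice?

2033-06-11

Each date is the 11th; the gaps (31, 31, 28, 31, 30) track the month lengths.
The rule is the 11th of each month.
June 2033: 2033-06-11.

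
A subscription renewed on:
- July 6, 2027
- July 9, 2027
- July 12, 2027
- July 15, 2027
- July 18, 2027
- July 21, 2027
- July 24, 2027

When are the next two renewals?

July 27, 2027; July 30, 2027

The spacing is 3, 3, 3, 3, 3, 3 days — always 3 days.
July 24, 2027 + 3 days = July 27, 2027.
July 27, 2027 + 3 days = July 30, 2027.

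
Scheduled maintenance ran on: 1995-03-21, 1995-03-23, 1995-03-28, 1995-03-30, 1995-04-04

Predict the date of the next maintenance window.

1995-04-06

Gaps: 2, 5, 2, 5 days — not constant, but cyclic with period 2.
The events fall on every Tuesday and Thursday.
Next Thursday: 1995-04-06.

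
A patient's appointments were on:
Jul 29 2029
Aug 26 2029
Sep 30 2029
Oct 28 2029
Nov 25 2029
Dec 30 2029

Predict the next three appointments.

All Sundays; the gaps (28, 35, 28, 28, 35) vary with month length.
This is the last Sunday of each month.
January 2030 ends with Sunday Jan 27 2030.
February 2030 ends with Sunday Feb 24 2030.
March 2030 ends with Sunday Mar 31 2030.

Jan 27 2030, Feb 24 2030, Mar 31 2030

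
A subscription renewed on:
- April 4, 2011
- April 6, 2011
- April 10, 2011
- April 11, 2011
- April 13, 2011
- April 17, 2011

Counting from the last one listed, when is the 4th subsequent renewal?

April 25, 2011

Gaps: 2, 4, 1, 2, 4 days — not constant, but cyclic with period 3.
The events fall on every Monday, Wednesday and Sunday.
The following Monday is April 18, 2011.
Next Wednesday: April 20, 2011.
Next Sunday: April 24, 2011.
The following Monday is April 25, 2011.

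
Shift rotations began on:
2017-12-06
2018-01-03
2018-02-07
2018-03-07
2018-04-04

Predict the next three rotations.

These are Wednesdays at 28- or 35-day spacing (28, 35, 28, 28).
The pattern: 1st Wednesday of the month.
1st Wednesday of May 2018: 2018-05-02.
June 2018 — 1st Wednesday is 2018-06-06.
1st Wednesday of July 2018: 2018-07-04.

2018-05-02, 2018-06-06, 2018-07-04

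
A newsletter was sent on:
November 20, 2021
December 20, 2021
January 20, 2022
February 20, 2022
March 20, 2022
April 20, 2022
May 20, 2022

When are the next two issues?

The day-of-month is always 20 (30, 31, 31, 28, 31, 30 days between events).
So this recurs on the 20th of each month.
Next: June 2022 → June 20, 2022.
Next: July 2022 → July 20, 2022.

June 20, 2022; July 20, 2022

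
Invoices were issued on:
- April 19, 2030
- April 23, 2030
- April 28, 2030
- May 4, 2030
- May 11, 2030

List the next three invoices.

May 19, 2030; May 28, 2030; June 7, 2030

The spacing grows by 1 each time: 4, 5, 6, 7 days.
Next gap: 8 days. May 11, 2030 + 8 days = May 19, 2030.
Next gap: 9 days. May 19, 2030 + 9 days = May 28, 2030.
Next gap: 10 days. May 28, 2030 + 10 days = June 7, 2030.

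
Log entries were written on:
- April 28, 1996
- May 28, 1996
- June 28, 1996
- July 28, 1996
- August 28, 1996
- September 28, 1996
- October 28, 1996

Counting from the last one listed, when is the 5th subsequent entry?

March 28, 1997

Gaps: 30, 31, 30, 31, 31, 30 days — not constant. Every event is on the 28th of the month.
Pattern: the 28th of each month.
Next: November 1996 → November 28, 1996.
Next: December 1996 → December 28, 1996.
Next: January 1997 → January 28, 1997.
February 1997: February 28, 1997.
March 1997: March 28, 1997.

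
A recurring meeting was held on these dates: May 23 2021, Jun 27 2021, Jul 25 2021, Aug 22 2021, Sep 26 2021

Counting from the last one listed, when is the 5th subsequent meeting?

Gaps: 35, 28, 28, 35 days — a mix of 28 and 35. Every date is a Sunday.
Each is the 4th Sunday of its month.
October 2021 — 4th Sunday is Oct 24 2021.
4th Sunday of November 2021: Nov 28 2021.
December 2021 — 4th Sunday is Dec 26 2021.
January 2022 — 4th Sunday is Jan 23 2022.
February 2022 — 4th Sunday is Feb 27 2022.

Feb 27 2022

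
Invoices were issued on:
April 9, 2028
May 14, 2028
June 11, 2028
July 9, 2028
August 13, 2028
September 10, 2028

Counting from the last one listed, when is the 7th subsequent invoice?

Gaps: 35, 28, 28, 35, 28 days — a mix of 28 and 35. Every date is a Sunday.
Each is the 2nd Sunday of its month.
October 2028 — 2nd Sunday is October 8, 2028.
November 2028 — 2nd Sunday is November 12, 2028.
2nd Sunday of December 2028: December 10, 2028.
January 2029 — 2nd Sunday is January 14, 2029.
February 2029 — 2nd Sunday is February 11, 2029.
March 2029 — 2nd Sunday is March 11, 2029.
2nd Sunday of April 2029: April 8, 2029.

April 8, 2029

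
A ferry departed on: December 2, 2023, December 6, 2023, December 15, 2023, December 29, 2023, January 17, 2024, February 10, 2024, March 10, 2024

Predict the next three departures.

April 13, 2024; May 22, 2024; July 5, 2024

The spacing grows by 5 each time: 4, 9, 14, 19, 24, 29 days.
Next gap: 34 days. March 10, 2024 + 34 days = April 13, 2024.
Next gap: 39 days. April 13, 2024 + 39 days = May 22, 2024.
Next gap: 44 days. May 22, 2024 + 44 days = July 5, 2024.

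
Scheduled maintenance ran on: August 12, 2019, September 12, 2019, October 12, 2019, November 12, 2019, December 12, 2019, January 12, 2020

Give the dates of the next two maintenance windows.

February 12, 2020; March 12, 2020

Each date is the 12th; the gaps (31, 30, 31, 30, 31) track the month lengths.
The rule is the 12th of each month.
February 2020: February 12, 2020.
Next: March 2020 → March 12, 2020.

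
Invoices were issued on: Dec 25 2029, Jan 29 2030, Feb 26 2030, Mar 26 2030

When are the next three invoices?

Apr 30 2030, May 28 2030, Jun 25 2030

Every date is a Tuesday; gaps 35, 28, 28 days.
Each is the last Tuesday of its month (at least one falls on the 29th or later, ruling out '4th Tuesday').
Last Tuesday of April 2030: Apr 30 2030.
May 2030 ends with Tuesday May 28 2030.
June 2030 ends with Tuesday Jun 25 2030.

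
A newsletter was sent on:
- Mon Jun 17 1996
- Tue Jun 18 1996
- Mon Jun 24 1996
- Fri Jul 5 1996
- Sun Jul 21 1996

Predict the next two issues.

Sun Aug 11 1996, Fri Sep 6 1996

The spacing grows by 5 each time: 1, 6, 11, 16 days.
Next gap: 21 days. Sun Jul 21 1996 + 21 days = Sun Aug 11 1996.
Next gap: 26 days. Sun Aug 11 1996 + 26 days = Fri Sep 6 1996.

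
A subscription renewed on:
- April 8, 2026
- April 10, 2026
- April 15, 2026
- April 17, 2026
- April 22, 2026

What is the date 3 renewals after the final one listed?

May 1, 2026

The gap pattern 2, 5, 2, 5 repeats every 2 events.
These are the Wednesdays and Fridays of each week.
The following Friday is April 24, 2026.
Next Wednesday: April 29, 2026.
The following Friday is May 1, 2026.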